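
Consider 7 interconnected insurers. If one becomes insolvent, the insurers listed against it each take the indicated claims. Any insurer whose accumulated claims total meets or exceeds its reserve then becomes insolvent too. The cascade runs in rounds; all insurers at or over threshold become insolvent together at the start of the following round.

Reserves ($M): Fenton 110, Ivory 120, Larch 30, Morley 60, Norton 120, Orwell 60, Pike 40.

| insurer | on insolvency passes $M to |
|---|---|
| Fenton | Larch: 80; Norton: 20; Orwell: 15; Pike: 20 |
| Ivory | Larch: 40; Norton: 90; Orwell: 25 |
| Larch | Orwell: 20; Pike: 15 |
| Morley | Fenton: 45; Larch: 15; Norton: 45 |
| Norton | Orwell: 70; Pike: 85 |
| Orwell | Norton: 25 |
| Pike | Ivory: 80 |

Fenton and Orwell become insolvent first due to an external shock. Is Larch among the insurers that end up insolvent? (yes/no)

Round 1 — Fenton, Orwell become insolvent (initial).
  Larch: +80 → 80 ≥ 30
  Norton: +20+25 → 45 < 120
  Pike: +20 → 20 < 40
Round 2 — Larch becomes insolvent.
  Pike: +15 → 35 < 40
No further insolvencies.

yes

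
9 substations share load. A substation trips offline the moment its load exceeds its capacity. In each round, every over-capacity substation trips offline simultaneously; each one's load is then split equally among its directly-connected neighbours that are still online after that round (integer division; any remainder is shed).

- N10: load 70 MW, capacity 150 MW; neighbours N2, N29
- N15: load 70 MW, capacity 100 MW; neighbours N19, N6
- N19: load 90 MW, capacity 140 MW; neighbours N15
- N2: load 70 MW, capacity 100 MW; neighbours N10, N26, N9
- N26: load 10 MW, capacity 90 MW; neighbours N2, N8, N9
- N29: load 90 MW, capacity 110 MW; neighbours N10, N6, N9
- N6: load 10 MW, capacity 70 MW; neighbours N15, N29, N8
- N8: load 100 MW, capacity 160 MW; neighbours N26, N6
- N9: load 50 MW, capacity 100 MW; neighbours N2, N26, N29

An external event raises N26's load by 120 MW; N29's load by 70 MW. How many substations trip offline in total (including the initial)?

5

Round 1 — N26 at 130 > 90; N29 at 160 > 110. N26, N29 trip offline.
  N26 sheds 130 MW to N2, N8, N9: 43 each (1 lost).
    N2: 70+43 = 113 > 100
    N8: 100+43 = 143 ≤ 160
    N9: 50+43 = 93 ≤ 100
  N29 sheds 160 MW to N10, N6, N9: 53 each (1 lost).
    N10: 70+53 = 123 ≤ 150
    N6: 10+53 = 63 ≤ 70
    N9: 93+53 = 146 > 100
Round 2 — N2, N9 trip offline.
  N2 sheds 113 MW to N10: 113 each.
    N10: 123+113 = 236 > 150
  N9 sheds 146 MW: no online neighbours, lost.
Round 3 — N10 trips offline.
  N10 sheds 236 MW: no online neighbours, lost.
No further trips.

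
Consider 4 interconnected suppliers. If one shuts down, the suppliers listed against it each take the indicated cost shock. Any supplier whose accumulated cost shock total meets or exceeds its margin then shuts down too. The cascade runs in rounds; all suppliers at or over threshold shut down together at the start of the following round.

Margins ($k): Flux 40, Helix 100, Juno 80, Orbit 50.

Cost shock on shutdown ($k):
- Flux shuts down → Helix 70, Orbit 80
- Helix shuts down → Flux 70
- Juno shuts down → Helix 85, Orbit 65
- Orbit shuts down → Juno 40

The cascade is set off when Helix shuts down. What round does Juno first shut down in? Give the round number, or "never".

Round 1 — Helix shuts down (initial).
  Flux: +70 → 70 ≥ 40
Round 2 — Flux shuts down.
  Orbit: +80 → 80 ≥ 50
Round 3 — Orbit shuts down.
  Juno: +40 → 40 < 80
No further shutdowns.

never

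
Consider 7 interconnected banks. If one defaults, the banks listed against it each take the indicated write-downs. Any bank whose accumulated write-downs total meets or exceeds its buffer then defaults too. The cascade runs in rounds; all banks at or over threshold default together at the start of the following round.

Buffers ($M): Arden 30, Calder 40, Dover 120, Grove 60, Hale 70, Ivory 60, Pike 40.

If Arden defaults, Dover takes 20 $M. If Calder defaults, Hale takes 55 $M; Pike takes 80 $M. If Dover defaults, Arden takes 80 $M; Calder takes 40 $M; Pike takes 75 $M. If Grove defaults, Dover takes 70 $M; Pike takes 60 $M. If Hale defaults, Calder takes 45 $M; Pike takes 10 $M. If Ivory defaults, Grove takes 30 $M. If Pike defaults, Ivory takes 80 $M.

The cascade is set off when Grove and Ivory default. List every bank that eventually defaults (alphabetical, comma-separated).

Round 1 — Grove, Ivory default (initial).
  Dover: +70 → 70 < 120
  Pike: +60 → 60 ≥ 40
Round 2 — Pike defaults.
No further defaults.

Grove, Ivory, Pike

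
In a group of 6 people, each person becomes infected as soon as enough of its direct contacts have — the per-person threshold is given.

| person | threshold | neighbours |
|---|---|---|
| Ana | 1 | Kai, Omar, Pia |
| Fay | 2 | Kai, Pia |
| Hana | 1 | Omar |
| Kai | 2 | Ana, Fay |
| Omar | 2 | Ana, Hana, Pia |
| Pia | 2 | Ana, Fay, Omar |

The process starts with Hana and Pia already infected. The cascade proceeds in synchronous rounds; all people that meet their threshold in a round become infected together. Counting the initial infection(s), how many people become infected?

Round 1 — Hana, Pia become infected (initial).
Round 2 — checking thresholds:
  Ana: 1 of 3 neighbours ≥ 1, becomes infected.
  Fay: 1 of 2 neighbours < 2, not yet.
  Omar: 2 of 3 neighbours ≥ 2, becomes infected.
Round 3 — no new infections; cascade stops.

4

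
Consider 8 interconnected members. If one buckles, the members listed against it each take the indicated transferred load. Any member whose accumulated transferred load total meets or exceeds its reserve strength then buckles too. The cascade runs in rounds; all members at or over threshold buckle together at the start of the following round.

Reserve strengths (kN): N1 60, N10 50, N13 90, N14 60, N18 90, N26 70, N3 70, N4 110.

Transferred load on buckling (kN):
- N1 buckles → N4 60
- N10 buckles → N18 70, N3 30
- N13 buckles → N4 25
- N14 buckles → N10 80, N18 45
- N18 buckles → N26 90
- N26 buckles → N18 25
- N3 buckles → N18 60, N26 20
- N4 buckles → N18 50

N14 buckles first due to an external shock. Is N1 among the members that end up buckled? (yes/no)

no

Round 1 — N14 buckles (initial).
  N10: +80 → 80 ≥ 50
  N18: +45 → 45 < 90
Round 2 — N10 buckles.
  N18: +70 → 115 ≥ 90
  N3: +30 → 30 < 70
Round 3 — N18 buckles.
  N26: +90 → 90 ≥ 70
Round 4 — N26 buckles.
No further bucklings.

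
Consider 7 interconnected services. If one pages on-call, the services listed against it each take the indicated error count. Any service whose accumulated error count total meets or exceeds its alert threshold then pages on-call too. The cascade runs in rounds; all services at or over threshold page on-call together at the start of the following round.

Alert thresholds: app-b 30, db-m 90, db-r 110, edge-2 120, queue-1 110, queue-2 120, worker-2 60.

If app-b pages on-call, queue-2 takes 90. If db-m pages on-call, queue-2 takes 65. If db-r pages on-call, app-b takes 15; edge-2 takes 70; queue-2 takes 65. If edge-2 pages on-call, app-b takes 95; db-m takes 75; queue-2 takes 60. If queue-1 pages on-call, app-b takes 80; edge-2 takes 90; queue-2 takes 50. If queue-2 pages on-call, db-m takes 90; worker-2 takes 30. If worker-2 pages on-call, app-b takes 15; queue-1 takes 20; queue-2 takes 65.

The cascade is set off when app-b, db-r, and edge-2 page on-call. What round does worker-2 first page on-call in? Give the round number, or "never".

Round 1 — app-b, db-r, edge-2 page on-call (initial).
  db-m: +75 → 75 < 90
  queue-2: +90+65+60 → 215 ≥ 120
Round 2 — queue-2 pages on-call.
  db-m: +90 → 165 ≥ 90
  worker-2: +30 → 30 < 60
Round 3 — db-m pages on-call.
No further pages.

never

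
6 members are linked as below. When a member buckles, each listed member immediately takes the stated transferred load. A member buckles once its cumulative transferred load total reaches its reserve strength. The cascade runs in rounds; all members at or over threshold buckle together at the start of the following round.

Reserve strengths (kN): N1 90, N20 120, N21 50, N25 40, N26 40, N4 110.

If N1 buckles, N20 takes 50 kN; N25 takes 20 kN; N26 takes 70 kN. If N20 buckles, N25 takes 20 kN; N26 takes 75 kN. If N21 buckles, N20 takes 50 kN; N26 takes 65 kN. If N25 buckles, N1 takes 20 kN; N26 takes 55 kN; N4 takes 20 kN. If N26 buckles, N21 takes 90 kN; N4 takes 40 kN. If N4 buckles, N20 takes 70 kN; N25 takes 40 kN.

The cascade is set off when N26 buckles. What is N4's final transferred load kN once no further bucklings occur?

40

Round 1 — N26 buckles (initial).
  N21: +90 → 90 ≥ 50
  N4: +40 → 40 < 110
Round 2 — N21 buckles.
  N20: +50 → 50 < 120
No further bucklings.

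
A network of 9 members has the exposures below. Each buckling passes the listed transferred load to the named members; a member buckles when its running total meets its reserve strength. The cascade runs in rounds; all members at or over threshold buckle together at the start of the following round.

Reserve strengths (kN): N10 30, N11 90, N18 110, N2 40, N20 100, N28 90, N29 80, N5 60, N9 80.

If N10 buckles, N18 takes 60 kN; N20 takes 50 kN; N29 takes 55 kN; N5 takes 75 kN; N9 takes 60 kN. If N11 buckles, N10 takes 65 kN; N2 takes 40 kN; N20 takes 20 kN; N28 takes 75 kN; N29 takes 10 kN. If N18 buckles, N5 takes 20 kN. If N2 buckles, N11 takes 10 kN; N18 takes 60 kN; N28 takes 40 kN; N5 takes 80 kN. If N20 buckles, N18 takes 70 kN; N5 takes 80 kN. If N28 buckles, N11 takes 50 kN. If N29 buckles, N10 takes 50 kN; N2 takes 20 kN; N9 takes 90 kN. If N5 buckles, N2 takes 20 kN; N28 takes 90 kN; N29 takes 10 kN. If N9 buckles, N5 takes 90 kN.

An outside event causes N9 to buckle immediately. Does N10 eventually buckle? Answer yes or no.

Round 1 — N9 buckles (initial).
  N5: +90 → 90 ≥ 60
Round 2 — N5 buckles.
  N2: +20 → 20 < 40
  N28: +90 → 90 ≥ 90
  N29: +10 → 10 < 80
Round 3 — N28 buckles.
  N11: +50 → 50 < 90
No further bucklings.

no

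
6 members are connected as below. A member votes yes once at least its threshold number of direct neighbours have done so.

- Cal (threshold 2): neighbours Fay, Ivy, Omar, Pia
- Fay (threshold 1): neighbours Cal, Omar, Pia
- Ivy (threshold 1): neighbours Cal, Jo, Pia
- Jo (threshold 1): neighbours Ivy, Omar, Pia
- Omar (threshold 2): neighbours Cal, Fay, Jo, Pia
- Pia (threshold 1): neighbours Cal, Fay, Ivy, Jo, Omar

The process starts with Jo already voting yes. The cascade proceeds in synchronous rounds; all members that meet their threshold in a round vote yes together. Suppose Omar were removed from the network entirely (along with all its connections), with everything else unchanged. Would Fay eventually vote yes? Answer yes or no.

yes

With Omar removed:
Round 1 — Jo votes yes (initial).
Round 2 — checking thresholds:
  Ivy: 1 of 3 neighbours ≥ 1, votes yes.
  Pia: 1 of 4 neighbours ≥ 1, votes yes.
Round 3 — checking thresholds:
  Cal: 2 of 3 neighbours ≥ 2, votes yes.
  Fay: 1 of 2 neighbours ≥ 1, votes yes.
Round 4 — no new yes votes; cascade stops.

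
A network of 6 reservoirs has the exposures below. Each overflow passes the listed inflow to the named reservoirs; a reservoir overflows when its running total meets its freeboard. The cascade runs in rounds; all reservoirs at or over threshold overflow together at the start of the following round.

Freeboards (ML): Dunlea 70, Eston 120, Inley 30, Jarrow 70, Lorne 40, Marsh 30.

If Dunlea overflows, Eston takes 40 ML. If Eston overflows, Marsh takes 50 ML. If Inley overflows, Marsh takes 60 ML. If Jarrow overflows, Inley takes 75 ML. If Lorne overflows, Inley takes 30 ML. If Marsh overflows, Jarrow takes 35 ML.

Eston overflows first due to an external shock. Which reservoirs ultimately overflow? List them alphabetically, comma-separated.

Eston, Marsh

Round 1 — Eston overflows (initial).
  Marsh: +50 → 50 ≥ 30
Round 2 — Marsh overflows.
  Jarrow: +35 → 35 < 70
No further overflows.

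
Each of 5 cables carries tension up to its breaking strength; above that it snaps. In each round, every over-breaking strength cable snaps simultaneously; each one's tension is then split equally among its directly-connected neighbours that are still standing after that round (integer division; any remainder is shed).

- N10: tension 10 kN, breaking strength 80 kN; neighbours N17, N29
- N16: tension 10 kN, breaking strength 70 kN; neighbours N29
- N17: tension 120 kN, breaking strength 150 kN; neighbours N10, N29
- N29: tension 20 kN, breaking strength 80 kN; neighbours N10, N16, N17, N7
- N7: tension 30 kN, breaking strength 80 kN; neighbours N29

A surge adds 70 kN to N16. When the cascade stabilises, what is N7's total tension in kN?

Round 1 — N16 at 80 > 70. N16 snaps.
  N16 sheds 80 kN to N29: 80 each.
    N29: 20+80 = 100 > 80
Round 2 — N29 snaps.
  N29 sheds 100 kN to N10, N17, N7: 33 each (1 lost).
    N10: 10+33 = 43 ≤ 80
    N17: 120+33 = 153 > 150
    N7: 30+33 = 63 ≤ 80
Round 3 — N17 snaps.
  N17 sheds 153 kN to N10: 153 each.
    N10: 43+153 = 196 > 80
Round 4 — N10 snaps.
  N10 sheds 196 kN: no online neighbours, lost.
No further breaks.

63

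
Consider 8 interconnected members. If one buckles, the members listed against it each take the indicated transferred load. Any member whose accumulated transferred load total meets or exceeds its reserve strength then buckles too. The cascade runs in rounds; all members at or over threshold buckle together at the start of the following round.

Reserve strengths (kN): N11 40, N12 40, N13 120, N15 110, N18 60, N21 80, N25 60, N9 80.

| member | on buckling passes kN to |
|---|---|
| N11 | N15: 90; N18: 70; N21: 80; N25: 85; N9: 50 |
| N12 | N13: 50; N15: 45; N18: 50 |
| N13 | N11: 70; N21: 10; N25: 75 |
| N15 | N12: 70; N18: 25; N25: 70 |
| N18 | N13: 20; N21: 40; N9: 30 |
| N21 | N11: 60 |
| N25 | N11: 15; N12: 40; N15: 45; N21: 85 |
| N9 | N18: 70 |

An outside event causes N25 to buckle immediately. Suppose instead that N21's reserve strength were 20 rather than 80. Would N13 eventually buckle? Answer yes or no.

With N21's reserve strength at 20:
Round 1 — N25 buckles (initial).
  N11: +15 → 15 < 40
  N12: +40 → 40 ≥ 40
  N15: +45 → 45 < 110
  N21: +85 → 85 ≥ 20
Round 2 — N12, N21 buckle.
  N11: +60 → 75 ≥ 40
  N13: +50 → 50 < 120
  N15: +45 → 90 < 110
  N18: +50 → 50 < 60
Round 3 — N11 buckles.
  N15: +90 → 180 ≥ 110
  N18: +70 → 120 ≥ 60
  N9: +50 → 50 < 80
Round 4 — N15, N18 buckle.
  N13: +20 → 70 < 120
  N9: +30 → 80 ≥ 80
Round 5 — N9 buckles.
No further bucklings.

no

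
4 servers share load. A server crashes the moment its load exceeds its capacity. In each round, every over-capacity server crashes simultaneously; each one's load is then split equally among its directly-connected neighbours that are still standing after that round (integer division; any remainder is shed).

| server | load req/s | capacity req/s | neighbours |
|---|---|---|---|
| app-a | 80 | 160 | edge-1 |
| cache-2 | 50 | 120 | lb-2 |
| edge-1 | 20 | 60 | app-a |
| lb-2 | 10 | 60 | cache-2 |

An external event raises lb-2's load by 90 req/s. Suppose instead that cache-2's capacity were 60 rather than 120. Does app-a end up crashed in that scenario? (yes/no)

With cache-2's capacity at 60:
Round 1 — lb-2 at 100 > 60. lb-2 crashes.
  lb-2 sheds 100 req/s to cache-2: 100 each.
    cache-2: 50+100 = 150 > 60
Round 2 — cache-2 crashes.
  cache-2 sheds 150 req/s: no online neighbours, lost.
No further crashes.

no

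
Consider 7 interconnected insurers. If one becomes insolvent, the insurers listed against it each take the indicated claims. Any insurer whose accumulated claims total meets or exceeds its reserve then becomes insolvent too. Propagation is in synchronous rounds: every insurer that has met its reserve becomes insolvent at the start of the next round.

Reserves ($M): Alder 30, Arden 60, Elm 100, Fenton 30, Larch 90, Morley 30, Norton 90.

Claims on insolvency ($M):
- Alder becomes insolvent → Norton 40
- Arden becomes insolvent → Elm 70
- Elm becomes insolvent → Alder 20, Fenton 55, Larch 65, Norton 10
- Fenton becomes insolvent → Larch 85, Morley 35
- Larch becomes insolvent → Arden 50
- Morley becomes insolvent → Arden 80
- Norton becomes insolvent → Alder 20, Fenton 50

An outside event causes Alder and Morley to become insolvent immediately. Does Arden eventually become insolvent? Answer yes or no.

Round 1 — Alder, Morley become insolvent (initial).
  Arden: +80 → 80 ≥ 60
  Norton: +40 → 40 < 90
Round 2 — Arden becomes insolvent.
  Elm: +70 → 70 < 100
No further insolvencies.

yes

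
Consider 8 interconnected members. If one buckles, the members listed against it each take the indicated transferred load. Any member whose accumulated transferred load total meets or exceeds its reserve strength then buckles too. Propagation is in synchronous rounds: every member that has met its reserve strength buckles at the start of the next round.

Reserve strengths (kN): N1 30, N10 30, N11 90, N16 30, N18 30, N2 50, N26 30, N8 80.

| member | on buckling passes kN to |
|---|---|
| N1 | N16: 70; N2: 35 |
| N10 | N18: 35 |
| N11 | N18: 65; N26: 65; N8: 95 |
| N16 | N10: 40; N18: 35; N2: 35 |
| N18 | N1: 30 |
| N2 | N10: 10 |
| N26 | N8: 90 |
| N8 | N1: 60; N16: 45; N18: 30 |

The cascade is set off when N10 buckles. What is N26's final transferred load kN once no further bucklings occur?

0

Round 1 — N10 buckles (initial).
  N18: +35 → 35 ≥ 30
Round 2 — N18 buckles.
  N1: +30 → 30 ≥ 30
Round 3 — N1 buckles.
  N16: +70 → 70 ≥ 30
  N2: +35 → 35 < 50
Round 4 — N16 buckles.
  N2: +35 → 70 ≥ 50
Round 5 — N2 buckles.
No further bucklings.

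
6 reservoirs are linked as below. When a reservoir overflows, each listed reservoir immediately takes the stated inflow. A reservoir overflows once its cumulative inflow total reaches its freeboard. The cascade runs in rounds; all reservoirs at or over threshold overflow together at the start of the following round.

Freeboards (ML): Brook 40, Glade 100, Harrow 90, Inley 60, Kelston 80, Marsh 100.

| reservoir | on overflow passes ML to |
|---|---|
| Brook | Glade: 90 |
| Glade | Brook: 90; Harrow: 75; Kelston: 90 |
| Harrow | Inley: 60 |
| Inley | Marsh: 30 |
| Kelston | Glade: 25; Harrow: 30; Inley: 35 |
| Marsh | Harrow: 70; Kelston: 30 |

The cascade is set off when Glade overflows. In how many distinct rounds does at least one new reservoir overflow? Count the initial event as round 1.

4

Round 1 — Glade overflows (initial).
  Brook: +90 → 90 ≥ 40
  Harrow: +75 → 75 < 90
  Kelston: +90 → 90 ≥ 80
Round 2 — Brook, Kelston overflow.
  Harrow: +30 → 105 ≥ 90
  Inley: +35 → 35 < 60
Round 3 — Harrow overflows.
  Inley: +60 → 95 ≥ 60
Round 4 — Inley overflows.
  Marsh: +30 → 30 < 100
No further overflows.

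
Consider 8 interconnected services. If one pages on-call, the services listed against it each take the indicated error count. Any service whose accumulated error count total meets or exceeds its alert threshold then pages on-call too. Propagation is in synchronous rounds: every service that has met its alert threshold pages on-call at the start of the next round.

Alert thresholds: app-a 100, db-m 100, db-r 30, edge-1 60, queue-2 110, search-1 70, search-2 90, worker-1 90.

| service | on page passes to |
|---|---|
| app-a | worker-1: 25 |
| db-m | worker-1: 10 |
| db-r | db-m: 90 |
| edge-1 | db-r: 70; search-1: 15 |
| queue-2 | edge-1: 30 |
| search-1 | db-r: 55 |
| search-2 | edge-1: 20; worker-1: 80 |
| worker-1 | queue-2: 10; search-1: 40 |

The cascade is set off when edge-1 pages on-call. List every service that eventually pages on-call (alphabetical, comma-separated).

Round 1 — edge-1 pages on-call (initial).
  db-r: +70 → 70 ≥ 30
  search-1: +15 → 15 < 70
Round 2 — db-r pages on-call.
  db-m: +90 → 90 < 100
No further pages.

db-r, edge-1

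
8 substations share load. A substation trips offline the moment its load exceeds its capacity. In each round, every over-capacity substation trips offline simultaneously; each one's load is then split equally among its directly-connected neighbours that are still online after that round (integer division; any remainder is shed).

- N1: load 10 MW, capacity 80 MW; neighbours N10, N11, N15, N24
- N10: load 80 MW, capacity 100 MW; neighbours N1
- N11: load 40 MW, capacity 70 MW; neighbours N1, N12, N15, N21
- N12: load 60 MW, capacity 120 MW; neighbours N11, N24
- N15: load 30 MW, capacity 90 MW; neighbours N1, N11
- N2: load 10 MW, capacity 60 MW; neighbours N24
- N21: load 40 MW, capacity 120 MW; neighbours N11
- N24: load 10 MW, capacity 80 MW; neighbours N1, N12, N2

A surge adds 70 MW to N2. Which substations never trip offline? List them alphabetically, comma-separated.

Round 1 — N2 at 80 > 60. N2 trips offline.
  N2 sheds 80 MW to N24: 80 each.
    N24: 10+80 = 90 > 80
Round 2 — N24 trips offline.
  N24 sheds 90 MW to N1, N12: 45 each.
    N1: 10+45 = 55 ≤ 80
    N12: 60+45 = 105 ≤ 120
No further trips.

N1, N10, N11, N12, N15, N21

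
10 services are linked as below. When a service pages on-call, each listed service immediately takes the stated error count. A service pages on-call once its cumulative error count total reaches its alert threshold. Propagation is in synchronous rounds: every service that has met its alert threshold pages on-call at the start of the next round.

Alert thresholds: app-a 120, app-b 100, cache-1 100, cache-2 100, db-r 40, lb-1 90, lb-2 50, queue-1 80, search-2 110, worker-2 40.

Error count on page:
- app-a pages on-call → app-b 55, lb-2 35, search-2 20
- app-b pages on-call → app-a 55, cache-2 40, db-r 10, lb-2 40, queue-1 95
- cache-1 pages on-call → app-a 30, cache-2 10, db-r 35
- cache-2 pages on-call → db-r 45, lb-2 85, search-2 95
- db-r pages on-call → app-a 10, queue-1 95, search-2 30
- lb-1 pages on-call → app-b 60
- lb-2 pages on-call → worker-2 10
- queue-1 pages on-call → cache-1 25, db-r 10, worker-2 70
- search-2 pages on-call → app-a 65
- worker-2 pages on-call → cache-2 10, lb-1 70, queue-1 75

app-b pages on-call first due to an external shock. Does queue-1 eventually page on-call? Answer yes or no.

yes

Round 1 — app-b pages on-call (initial).
  app-a: +55 → 55 < 120
  cache-2: +40 → 40 < 100
  db-r: +10 → 10 < 40
  lb-2: +40 → 40 < 50
  queue-1: +95 → 95 ≥ 80
Round 2 — queue-1 pages on-call.
  cache-1: +25 → 25 < 100
  db-r: +10 → 20 < 40
  worker-2: +70 → 70 ≥ 40
Round 3 — worker-2 pages on-call.
  cache-2: +10 → 50 < 100
  lb-1: +70 → 70 < 90
No further pages.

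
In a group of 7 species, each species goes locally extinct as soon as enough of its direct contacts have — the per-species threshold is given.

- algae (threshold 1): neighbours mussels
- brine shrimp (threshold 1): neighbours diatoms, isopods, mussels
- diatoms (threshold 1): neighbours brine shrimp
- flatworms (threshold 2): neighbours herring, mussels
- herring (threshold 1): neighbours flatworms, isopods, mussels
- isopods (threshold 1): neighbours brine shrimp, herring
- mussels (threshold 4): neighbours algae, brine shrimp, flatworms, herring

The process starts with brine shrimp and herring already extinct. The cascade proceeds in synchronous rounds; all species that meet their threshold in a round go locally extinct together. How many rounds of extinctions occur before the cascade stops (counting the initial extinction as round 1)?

2

Round 1 — brine shrimp, herring go locally extinct (initial).
Round 2 — checking thresholds:
  diatoms: 1 of 1 neighbours ≥ 1, goes locally extinct.
  flatworms: 1 of 2 neighbours < 2, not yet.
  isopods: 2 of 2 neighbours ≥ 1, goes locally extinct.
  mussels: 2 of 4 neighbours < 4, not yet.
Round 3 — no new extinctions; cascade stops.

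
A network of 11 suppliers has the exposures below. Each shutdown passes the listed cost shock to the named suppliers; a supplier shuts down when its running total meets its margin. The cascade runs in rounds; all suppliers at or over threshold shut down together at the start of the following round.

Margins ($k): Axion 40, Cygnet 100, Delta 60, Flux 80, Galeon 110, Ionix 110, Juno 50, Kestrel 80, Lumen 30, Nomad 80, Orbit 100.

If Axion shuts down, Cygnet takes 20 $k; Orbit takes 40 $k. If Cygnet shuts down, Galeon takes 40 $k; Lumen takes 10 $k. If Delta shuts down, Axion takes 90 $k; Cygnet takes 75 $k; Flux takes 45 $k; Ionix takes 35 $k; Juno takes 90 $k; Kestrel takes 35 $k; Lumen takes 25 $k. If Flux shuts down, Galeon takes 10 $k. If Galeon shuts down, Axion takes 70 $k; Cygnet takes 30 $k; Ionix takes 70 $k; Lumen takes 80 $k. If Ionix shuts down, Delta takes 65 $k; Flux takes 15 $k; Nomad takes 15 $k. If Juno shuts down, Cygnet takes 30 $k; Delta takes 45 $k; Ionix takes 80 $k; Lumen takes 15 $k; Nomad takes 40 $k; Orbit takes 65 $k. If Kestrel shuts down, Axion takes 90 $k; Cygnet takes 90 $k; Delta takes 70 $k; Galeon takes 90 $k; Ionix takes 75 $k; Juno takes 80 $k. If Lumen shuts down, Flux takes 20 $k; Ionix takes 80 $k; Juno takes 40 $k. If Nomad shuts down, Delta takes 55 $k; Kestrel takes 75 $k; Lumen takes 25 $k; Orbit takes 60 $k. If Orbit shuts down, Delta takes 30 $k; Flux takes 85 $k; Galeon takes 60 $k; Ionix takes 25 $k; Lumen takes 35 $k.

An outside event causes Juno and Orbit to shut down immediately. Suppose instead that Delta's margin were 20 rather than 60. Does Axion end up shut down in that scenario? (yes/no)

With Delta's margin at 20:
Round 1 — Juno, Orbit shut down (initial).
  Cygnet: +30 → 30 < 100
  Delta: +45+30 → 75 ≥ 20
  Flux: +85 → 85 ≥ 80
  Galeon: +60 → 60 < 110
  Ionix: +80+25 → 105 < 110
  Lumen: +15+35 → 50 ≥ 30
  Nomad: +40 → 40 < 80
Round 2 — Delta, Flux, Lumen shut down.
  Axion: +90 → 90 ≥ 40
  Cygnet: +75 → 105 ≥ 100
  Galeon: +10 → 70 < 110
  Ionix: +35+80 → 220 ≥ 110
  Kestrel: +35 → 35 < 80
Round 3 — Axion, Cygnet, Ionix shut down.
  Galeon: +40 → 110 ≥ 110
  Nomad: +15 → 55 < 80
Round 4 — Galeon shuts down.
No further shutdowns.

yes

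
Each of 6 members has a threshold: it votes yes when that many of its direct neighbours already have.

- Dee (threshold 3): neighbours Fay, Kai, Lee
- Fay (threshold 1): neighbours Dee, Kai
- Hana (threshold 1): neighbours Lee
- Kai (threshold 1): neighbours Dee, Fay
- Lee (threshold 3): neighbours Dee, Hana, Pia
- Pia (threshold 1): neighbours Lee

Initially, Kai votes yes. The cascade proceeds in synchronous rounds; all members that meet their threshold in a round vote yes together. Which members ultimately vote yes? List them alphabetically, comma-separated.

Fay, Kai

Round 1 — Kai votes yes (initial).
Round 2 — checking thresholds:
  Dee: 1 of 3 neighbours < 3, not yet.
  Fay: 1 of 2 neighbours ≥ 1, votes yes.
Round 3 — no new yes votes; cascade stops.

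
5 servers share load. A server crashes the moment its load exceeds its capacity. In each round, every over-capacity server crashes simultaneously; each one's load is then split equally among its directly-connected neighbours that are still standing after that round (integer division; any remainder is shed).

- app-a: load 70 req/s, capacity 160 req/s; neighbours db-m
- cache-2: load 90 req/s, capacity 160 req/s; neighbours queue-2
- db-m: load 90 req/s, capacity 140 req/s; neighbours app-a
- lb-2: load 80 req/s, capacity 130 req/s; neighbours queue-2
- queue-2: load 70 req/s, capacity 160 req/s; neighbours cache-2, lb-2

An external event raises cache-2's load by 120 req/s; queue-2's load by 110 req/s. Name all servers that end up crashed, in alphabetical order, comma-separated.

cache-2, lb-2, queue-2

Round 1 — cache-2 at 210 > 160; queue-2 at 180 > 160. cache-2, queue-2 crash.
  cache-2 sheds 210 req/s: no online neighbours, lost.
  queue-2 sheds 180 req/s to lb-2: 180 each.
    lb-2: 80+180 = 260 > 130
Round 2 — lb-2 crashes.
  lb-2 sheds 260 req/s: no online neighbours, lost.
No further crashes.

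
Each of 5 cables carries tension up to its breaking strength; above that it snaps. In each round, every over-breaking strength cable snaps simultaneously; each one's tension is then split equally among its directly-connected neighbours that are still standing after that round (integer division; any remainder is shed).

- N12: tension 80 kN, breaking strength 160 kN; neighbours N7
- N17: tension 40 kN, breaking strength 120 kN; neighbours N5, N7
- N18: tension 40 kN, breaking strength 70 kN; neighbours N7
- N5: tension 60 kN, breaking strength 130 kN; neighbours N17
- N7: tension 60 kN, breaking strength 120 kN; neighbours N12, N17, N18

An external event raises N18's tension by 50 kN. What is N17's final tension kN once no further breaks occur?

Round 1 — N18 at 90 > 70. N18 snaps.
  N18 sheds 90 kN to N7: 90 each.
    N7: 60+90 = 150 > 120
Round 2 — N7 snaps.
  N7 sheds 150 kN to N12, N17: 75 each.
    N12: 80+75 = 155 ≤ 160
    N17: 40+75 = 115 ≤ 120
No further breaks.

115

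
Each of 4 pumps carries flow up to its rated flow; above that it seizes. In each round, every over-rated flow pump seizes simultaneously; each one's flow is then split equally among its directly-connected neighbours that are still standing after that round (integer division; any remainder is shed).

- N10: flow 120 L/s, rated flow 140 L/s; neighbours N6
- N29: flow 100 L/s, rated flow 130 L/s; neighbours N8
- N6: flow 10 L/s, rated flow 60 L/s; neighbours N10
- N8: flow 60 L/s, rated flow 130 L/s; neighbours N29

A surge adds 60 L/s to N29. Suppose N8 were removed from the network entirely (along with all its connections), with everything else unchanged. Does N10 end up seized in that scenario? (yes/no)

With N8 removed:
Round 1 — N29 at 160 > 130. N29 seizes.
  N29 sheds 160 L/s: no online neighbours, lost.
No further seizures.

no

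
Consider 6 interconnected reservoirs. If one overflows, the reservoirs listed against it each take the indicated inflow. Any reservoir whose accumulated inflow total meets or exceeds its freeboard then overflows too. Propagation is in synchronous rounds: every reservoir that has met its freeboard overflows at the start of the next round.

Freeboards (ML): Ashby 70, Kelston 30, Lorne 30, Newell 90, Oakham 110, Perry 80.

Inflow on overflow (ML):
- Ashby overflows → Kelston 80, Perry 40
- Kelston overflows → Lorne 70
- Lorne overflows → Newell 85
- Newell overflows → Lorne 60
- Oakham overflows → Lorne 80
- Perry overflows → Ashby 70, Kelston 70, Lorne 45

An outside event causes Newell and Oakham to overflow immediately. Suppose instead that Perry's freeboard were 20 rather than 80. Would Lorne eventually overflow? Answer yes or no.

yes

With Perry's freeboard at 20:
Round 1 — Newell, Oakham overflow (initial).
  Lorne: +60+80 → 140 ≥ 30
Round 2 — Lorne overflows.
No further overflows.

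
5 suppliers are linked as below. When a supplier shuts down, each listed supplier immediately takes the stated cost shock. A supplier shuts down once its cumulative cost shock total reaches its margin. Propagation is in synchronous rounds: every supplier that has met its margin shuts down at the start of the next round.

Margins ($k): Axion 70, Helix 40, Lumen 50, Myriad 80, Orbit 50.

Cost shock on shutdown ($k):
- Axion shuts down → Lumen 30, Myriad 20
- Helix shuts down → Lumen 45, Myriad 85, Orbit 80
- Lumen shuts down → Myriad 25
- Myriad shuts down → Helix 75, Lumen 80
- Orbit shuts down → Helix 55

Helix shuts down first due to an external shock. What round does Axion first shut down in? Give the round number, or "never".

Round 1 — Helix shuts down (initial).
  Lumen: +45 → 45 < 50
  Myriad: +85 → 85 ≥ 80
  Orbit: +80 → 80 ≥ 50
Round 2 — Myriad, Orbit shut down.
  Lumen: +80 → 125 ≥ 50
Round 3 — Lumen shuts down.
No further shutdowns.

never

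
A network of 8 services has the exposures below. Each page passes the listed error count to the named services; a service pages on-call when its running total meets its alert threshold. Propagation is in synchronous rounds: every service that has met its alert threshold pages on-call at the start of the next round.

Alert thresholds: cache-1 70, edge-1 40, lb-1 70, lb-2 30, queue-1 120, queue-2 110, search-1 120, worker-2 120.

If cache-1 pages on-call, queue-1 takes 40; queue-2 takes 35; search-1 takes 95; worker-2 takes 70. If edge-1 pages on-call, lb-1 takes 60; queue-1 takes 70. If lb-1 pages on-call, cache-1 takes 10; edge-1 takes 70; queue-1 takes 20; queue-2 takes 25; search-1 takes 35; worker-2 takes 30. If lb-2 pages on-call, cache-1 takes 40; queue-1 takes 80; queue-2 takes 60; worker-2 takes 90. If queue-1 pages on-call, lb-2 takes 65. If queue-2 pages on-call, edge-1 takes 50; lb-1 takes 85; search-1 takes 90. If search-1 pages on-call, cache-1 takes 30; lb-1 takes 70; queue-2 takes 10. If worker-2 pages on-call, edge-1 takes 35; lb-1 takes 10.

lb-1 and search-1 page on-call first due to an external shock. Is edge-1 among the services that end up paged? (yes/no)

yes

Round 1 — lb-1, search-1 page on-call (initial).
  cache-1: +10+30 → 40 < 70
  edge-1: +70 → 70 ≥ 40
  queue-1: +20 → 20 < 120
  queue-2: +25+10 → 35 < 110
  worker-2: +30 → 30 < 120
Round 2 — edge-1 pages on-call.
  queue-1: +70 → 90 < 120
No further pages.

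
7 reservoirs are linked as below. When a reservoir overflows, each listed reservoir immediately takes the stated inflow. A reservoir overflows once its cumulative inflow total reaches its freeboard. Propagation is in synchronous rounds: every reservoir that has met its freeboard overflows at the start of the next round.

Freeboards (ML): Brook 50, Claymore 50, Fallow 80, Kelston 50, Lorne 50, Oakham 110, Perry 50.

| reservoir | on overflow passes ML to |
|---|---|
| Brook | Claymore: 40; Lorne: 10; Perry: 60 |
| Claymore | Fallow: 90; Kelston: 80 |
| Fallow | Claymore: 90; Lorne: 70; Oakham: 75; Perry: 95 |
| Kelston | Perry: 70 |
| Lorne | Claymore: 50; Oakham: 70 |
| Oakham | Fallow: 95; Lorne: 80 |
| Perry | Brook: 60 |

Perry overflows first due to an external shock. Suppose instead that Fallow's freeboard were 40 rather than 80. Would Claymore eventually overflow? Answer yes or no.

no

With Fallow's freeboard at 40:
Round 1 — Perry overflows (initial).
  Brook: +60 → 60 ≥ 50
Round 2 — Brook overflows.
  Claymore: +40 → 40 < 50
  Lorne: +10 → 10 < 50
No further overflows.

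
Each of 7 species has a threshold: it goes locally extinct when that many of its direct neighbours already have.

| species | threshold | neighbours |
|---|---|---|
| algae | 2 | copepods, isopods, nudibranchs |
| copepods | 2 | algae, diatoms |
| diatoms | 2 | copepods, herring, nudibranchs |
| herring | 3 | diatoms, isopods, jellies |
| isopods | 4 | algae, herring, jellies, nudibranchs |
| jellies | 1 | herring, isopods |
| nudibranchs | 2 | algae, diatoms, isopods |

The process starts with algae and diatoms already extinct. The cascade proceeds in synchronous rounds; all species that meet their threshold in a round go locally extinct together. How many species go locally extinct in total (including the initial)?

Round 1 — algae, diatoms go locally extinct (initial).
Round 2 — checking thresholds:
  copepods: 2 of 2 neighbours ≥ 2, goes locally extinct.
  herring: 1 of 3 neighbours < 3, holds.
  isopods: 1 of 4 neighbours < 4, holds.
  nudibranchs: 2 of 3 neighbours ≥ 2, goes locally extinct.
Round 3 — no new extinctions; cascade stops.

4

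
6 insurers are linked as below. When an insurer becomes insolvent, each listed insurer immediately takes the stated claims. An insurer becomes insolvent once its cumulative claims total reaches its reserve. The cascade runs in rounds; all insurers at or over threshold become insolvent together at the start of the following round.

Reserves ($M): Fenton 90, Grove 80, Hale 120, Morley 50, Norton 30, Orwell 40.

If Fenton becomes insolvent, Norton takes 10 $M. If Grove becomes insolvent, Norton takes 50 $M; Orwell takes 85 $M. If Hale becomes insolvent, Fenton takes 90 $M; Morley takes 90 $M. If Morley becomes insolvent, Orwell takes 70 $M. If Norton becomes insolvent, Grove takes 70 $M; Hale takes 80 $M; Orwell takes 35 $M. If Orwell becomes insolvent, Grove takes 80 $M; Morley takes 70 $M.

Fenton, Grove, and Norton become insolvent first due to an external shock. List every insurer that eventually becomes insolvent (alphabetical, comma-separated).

Round 1 — Fenton, Grove, Norton become insolvent (initial).
  Hale: +80 → 80 < 120
  Orwell: +85+35 → 120 ≥ 40
Round 2 — Orwell becomes insolvent.
  Morley: +70 → 70 ≥ 50
Round 3 — Morley becomes insolvent.
No further insolvencies.

Fenton, Grove, Morley, Norton, Orwell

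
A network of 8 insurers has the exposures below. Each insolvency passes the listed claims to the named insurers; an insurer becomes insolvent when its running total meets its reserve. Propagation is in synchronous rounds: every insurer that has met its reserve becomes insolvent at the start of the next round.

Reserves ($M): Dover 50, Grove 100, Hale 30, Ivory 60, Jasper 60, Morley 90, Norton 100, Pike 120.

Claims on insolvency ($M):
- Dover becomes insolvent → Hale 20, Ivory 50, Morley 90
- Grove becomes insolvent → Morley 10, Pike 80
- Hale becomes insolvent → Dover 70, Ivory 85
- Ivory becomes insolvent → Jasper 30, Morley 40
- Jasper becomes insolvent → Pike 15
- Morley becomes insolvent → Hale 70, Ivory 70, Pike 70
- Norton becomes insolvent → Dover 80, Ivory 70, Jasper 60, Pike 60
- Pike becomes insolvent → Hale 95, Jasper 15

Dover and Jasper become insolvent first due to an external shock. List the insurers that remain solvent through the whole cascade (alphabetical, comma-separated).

Round 1 — Dover, Jasper become insolvent (initial).
  Hale: +20 → 20 < 30
  Ivory: +50 → 50 < 60
  Morley: +90 → 90 ≥ 90
  Pike: +15 → 15 < 120
Round 2 — Morley becomes insolvent.
  Hale: +70 → 90 ≥ 30
  Ivory: +70 → 120 ≥ 60
  Pike: +70 → 85 < 120
Round 3 — Hale, Ivory become insolvent.
No further insolvencies.

Grove, Norton, Pike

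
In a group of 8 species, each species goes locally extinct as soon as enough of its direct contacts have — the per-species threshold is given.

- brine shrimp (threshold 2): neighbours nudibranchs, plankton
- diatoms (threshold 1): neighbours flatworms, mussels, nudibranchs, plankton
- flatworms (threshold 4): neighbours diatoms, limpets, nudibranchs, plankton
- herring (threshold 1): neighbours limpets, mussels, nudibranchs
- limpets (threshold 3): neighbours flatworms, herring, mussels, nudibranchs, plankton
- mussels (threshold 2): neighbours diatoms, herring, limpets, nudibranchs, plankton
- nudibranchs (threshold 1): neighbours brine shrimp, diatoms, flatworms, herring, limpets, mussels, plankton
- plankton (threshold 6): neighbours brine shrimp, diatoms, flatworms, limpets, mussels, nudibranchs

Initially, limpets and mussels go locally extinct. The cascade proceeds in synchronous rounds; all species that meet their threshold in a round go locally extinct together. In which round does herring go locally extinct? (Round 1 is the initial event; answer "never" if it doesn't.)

2

Round 1 — limpets, mussels go locally extinct (initial).
Round 2 — checking thresholds:
  diatoms: 1 of 4 neighbours ≥ 1, goes locally extinct.
  flatworms: 1 of 4 neighbours < 4, not yet.
  herring: 2 of 3 neighbours ≥ 1, goes locally extinct.
  nudibranchs: 2 of 7 neighbours ≥ 1, goes locally extinct.
  plankton: 2 of 6 neighbours < 6, not yet.
Round 3 — no new extinctions; cascade stops.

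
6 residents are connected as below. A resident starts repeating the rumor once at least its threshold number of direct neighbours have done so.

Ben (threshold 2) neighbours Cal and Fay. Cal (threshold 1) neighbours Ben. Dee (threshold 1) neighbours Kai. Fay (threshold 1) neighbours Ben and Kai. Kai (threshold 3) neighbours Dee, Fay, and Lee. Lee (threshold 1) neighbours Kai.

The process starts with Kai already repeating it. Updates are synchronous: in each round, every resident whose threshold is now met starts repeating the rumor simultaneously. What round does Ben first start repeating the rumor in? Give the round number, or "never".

Round 1 — Kai starts repeating the rumor (initial).
Round 2 — checking thresholds:
  Dee: 1 of 1 neighbours ≥ 1, starts repeating the rumor.
  Fay: 1 of 2 neighbours ≥ 1, starts repeating the rumor.
  Lee: 1 of 1 neighbours ≥ 1, starts repeating the rumor.
Round 3 — no new spreads; cascade stops.

never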